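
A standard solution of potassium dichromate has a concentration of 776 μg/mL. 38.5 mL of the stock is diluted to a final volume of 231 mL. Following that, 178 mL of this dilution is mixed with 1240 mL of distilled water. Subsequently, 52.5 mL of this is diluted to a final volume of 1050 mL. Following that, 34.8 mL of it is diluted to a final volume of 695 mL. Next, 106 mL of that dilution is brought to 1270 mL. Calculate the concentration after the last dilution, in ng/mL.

Overall dilution factor = 6 × 7.966 × 20 × 19.97 × 11.98 = 2.29 × 10⁵.
776 μg/mL / 2.29 × 10⁵ = 3.39 × 10⁻³ μg/mL = 3.39 ng/mL.

3.39 ng/mL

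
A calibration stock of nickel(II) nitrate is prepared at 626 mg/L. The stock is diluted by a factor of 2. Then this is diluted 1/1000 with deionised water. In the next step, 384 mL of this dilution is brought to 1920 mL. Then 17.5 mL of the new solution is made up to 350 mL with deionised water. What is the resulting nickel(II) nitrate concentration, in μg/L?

3.13 μg/L

Overall dilution factor = 2 × 1000 × 5 × 20 = 2.00 × 10⁵.
626 mg/L / 2.00 × 10⁵ = 3.13 × 10⁻³ mg/L = 3.13 μg/L.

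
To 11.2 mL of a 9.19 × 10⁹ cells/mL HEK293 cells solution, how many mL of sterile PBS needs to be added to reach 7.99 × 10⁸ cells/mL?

V₂ = C₁V₁/C₂ = 9.19 × 10⁹ × 11.2 / 7.99 × 10⁸ = 129 mL.
Diluent to add = V₂ − V₁ = 129 − 11.2 = 118 mL.

118 mL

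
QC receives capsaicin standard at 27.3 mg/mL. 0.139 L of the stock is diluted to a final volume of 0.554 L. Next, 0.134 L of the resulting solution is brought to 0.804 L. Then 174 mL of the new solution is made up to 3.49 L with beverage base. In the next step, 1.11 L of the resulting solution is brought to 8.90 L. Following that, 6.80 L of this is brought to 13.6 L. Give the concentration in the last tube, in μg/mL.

Overall dilution factor = 3.986 × 6 × 20.06 × 8.018 × 2 = 7692.
27.3 mg/mL / 7692 = 3.55 × 10⁻³ mg/mL = 3.55 μg/mL.

3.55 μg/mL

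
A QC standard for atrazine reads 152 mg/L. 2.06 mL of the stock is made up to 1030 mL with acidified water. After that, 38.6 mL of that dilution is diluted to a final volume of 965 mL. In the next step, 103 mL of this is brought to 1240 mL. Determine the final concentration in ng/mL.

Overall dilution factor = 500 × 25 × 12.04 = 1.50 × 10⁵.
152 mg/L / 1.50 × 10⁵ = 1.01 × 10⁻³ mg/L = 1.01 ng/mL.

1.01 ng/mL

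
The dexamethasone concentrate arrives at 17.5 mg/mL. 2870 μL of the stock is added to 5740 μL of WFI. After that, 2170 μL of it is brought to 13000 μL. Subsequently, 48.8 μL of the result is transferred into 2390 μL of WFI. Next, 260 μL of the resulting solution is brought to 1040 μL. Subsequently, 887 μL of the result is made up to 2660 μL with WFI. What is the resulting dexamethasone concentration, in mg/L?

1.62 mg/L

Overall dilution factor = 3 × 5.991 × 49.98 × 4 × 2.999 = 1.08 × 10⁴.
17.5 mg/mL / 1.08 × 10⁴ = 1.62 × 10⁻³ mg/mL = 1.62 mg/L.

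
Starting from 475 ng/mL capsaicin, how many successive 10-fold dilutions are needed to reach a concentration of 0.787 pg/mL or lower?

Need 10ⁿ ≥ 6.04 × 10⁵, so n ≥ log(6.04 × 10⁵)/log(10) = 5.78.
Minimum whole steps: n = 6.

6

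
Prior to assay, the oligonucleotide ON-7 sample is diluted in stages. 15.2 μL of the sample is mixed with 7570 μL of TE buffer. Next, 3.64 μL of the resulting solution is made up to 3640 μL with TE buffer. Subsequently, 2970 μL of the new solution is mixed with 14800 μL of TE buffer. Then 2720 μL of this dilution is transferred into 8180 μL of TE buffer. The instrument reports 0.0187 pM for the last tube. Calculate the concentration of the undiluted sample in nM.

Overall dilution factor = 499.0 × 1000 × 5.983 × 4.007 = 1.20 × 10⁷.
Original = 0.0187 pM × 1.20 × 10⁷ = 2.24 × 10⁵ pM = 224 nM.

224 nM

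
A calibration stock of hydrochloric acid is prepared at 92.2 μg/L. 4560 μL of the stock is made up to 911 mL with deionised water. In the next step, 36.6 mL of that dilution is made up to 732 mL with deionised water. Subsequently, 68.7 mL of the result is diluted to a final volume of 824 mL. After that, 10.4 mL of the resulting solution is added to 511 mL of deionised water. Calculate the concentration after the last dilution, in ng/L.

0.0384 ng/L

Overall dilution factor = 199.8 × 20 × 11.99 × 50.13 = 2.40 × 10⁶.
92.2 μg/L / 2.40 × 10⁶ = 3.84 × 10⁻⁵ μg/L = 0.0384 ng/L.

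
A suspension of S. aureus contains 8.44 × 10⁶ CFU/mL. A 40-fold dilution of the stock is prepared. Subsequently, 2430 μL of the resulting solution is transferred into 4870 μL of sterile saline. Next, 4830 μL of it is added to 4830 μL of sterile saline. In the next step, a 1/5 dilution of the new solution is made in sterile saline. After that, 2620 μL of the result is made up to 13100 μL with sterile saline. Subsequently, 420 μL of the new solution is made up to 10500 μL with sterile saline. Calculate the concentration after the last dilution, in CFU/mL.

56.2 CFU/mL

Overall dilution factor = 40 × 3.004 × 2 × 5 × 5 × 25 = 1.50 × 10⁵.
8.44 × 10⁶ CFU/mL / 1.50 × 10⁵ = 56.2 CFU/mL.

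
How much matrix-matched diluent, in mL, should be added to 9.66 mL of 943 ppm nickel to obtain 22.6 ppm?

V₂ = C₁V₁/C₂ = 943 × 9.66 / 22.6 = 403 mL.
Diluent to add = V₂ − V₁ = 403 − 9.66 = 393 mL.

393 mL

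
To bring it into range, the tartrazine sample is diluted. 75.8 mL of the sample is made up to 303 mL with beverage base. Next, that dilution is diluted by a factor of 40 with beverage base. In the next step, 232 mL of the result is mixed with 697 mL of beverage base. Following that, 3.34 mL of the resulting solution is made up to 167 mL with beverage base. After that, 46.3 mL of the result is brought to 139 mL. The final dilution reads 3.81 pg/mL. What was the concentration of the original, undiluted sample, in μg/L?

366 μg/L

Overall dilution factor = 3.997 × 40 × 4.004 × 50 × 3.002 = 9.61 × 10⁴.
Original = 3.81 pg/mL × 9.61 × 10⁴ = 3.66 × 10⁵ pg/mL = 366 μg/L.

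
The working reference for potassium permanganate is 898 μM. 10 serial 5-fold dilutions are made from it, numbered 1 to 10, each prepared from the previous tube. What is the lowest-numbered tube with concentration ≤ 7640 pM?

tube 8

Tube n has concentration 898 μM / 5ⁿ.
Need 5ⁿ ≥ 898 μM / 7640 pM = 1.18 × 10⁵, so n ≥ 7.25.
First such tube: n = 8.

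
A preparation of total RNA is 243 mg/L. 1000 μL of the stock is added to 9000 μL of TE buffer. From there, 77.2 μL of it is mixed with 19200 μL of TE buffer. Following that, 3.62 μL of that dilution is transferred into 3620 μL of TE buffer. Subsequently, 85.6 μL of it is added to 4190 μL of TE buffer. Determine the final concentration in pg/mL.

1.95 pg/mL

Overall dilution factor = 10 × 249.7 × 1001 × 49.95 = 1.25 × 10⁸.
243 mg/L / 1.25 × 10⁸ = 1.95 × 10⁻⁶ mg/L = 1.95 pg/mL.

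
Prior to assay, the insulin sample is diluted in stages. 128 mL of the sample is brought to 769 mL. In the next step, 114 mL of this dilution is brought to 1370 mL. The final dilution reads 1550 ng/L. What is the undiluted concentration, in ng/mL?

112 ng/mL

Overall dilution factor = 6.008 × 12.02 = 72.2.
Original = 1550 ng/L × 72.2 = 1.12 × 10⁵ ng/L = 112 ng/mL.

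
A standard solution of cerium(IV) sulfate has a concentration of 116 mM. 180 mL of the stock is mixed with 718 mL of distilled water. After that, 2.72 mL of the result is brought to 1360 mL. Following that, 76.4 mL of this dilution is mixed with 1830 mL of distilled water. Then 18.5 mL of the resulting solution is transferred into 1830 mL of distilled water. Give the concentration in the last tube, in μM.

Overall dilution factor = 4.989 × 500 × 24.95 × 99.92 = 6.22 × 10⁶.
116 mM / 6.22 × 10⁶ = 1.87 × 10⁻⁵ mM = 0.0187 μM.

0.0187 μM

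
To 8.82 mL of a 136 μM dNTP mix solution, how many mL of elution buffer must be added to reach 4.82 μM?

V₂ = C₁V₁/C₂ = 136 × 8.82 / 4.82 = 249 mL.
Diluent to add = V₂ − V₁ = 249 − 8.82 = 240 mL.

240 mL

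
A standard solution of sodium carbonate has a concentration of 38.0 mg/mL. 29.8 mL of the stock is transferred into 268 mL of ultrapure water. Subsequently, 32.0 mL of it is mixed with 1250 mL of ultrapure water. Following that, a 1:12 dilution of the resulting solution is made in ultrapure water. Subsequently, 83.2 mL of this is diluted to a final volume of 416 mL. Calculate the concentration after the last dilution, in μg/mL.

Overall dilution factor = 9.993 × 40.06 × 12 × 5 = 2.40 × 10⁴.
38.0 mg/mL / 2.40 × 10⁴ = 1.58 × 10⁻³ mg/mL = 1.58 μg/mL.

1.58 μg/mL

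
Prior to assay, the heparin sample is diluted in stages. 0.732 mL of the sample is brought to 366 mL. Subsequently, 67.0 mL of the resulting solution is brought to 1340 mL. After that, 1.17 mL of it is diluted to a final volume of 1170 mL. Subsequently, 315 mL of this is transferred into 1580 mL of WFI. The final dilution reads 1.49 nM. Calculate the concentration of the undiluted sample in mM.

89.6 mM

Overall dilution factor = 500 × 20 × 1000 × 6.016 = 6.02 × 10⁷.
Original = 1.49 nM × 6.02 × 10⁷ = 8.96 × 10⁷ nM = 89.6 mM.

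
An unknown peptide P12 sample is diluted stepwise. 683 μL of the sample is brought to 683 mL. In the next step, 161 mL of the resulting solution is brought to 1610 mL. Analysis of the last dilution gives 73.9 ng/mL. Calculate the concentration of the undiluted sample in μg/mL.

Overall dilution factor = 1000 × 10 = 1.00 × 10⁴.
Original = 73.9 ng/mL × 1.00 × 10⁴ = 7.39 × 10⁵ ng/mL = 739 μg/mL.

739 μg/mL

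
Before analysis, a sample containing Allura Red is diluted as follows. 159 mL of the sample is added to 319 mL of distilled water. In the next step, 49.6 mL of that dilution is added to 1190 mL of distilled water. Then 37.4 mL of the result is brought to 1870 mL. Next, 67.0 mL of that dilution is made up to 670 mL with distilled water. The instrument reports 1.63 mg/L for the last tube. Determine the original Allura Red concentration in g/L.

61.2 g/L

Overall dilution factor = 3.006 × 24.99 × 50 × 10 = 3.76 × 10⁴.
Original = 1.63 mg/L × 3.76 × 10⁴ = 6.12 × 10⁴ mg/L = 61.2 g/L.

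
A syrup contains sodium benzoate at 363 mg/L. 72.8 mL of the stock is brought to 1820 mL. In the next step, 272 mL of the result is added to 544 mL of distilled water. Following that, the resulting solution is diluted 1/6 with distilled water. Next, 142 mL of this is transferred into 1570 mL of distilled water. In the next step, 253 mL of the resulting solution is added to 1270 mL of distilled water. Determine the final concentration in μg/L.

11.1 μg/L

Overall dilution factor = 25 × 3 × 6 × 12.06 × 6.020 = 3.27 × 10⁴.
363 mg/L / 3.27 × 10⁴ = 0.0111 mg/L = 11.1 μg/L.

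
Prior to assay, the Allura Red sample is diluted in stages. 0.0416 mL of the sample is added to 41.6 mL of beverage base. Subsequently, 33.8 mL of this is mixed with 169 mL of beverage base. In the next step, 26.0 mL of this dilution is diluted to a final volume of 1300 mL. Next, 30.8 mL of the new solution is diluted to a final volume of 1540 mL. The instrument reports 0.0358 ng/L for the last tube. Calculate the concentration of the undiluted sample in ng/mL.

538 ng/mL

Overall dilution factor = 1001 × 6 × 50 × 50 = 1.50 × 10⁷.
Original = 0.0358 ng/L × 1.50 × 10⁷ = 5.38 × 10⁵ ng/L = 538 ng/mL.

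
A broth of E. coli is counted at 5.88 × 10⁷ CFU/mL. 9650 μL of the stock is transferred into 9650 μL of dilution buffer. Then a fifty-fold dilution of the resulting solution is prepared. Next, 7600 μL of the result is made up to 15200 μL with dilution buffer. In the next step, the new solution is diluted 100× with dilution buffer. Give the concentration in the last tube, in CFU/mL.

2940 CFU/mL

Overall dilution factor = 2 × 50 × 2 × 100 = 2.00 × 10⁴.
5.88 × 10⁷ CFU/mL / 2.00 × 10⁴ = 2940 CFU/mL.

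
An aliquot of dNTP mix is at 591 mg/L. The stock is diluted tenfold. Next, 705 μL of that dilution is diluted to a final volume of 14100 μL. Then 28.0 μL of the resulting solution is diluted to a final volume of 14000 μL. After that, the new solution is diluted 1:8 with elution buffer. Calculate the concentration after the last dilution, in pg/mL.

Overall dilution factor = 10 × 20 × 500 × 8 = 8.00 × 10⁵.
591 mg/L / 8.00 × 10⁵ = 7.39 × 10⁻⁴ mg/L = 739 pg/mL.

739 pg/mL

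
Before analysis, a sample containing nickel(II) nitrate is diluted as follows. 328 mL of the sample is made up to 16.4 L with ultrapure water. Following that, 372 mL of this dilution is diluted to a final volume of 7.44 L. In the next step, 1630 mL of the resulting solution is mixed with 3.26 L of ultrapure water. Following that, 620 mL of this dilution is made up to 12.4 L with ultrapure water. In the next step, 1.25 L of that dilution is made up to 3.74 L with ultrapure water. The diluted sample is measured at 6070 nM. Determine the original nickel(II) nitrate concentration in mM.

1090 mM

Overall dilution factor = 50 × 20 × 3 × 20 × 2.992 = 1.80 × 10⁵.
Original = 6070 nM × 1.80 × 10⁵ = 1.09 × 10⁹ nM = 1090 mM.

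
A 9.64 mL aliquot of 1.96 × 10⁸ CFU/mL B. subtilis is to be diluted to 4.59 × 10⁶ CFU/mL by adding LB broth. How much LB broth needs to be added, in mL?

V₂ = C₁V₁/C₂ = 1.96 × 10⁸ × 9.64 / 4.59 × 10⁶ = 412 mL.
Diluent to add = V₂ − V₁ = 412 − 9.64 = 402 mL.

402 mL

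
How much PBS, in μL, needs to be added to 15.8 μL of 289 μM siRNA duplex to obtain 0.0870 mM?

0.0870 mM = 87.0 μM.
V₂ = C₁V₁/C₂ = 289 × 15.8 / 87.0 = 52.5 μL.
Diluent to add = V₂ − V₁ = 52.5 − 15.8 = 36.7 μL.

36.7 μL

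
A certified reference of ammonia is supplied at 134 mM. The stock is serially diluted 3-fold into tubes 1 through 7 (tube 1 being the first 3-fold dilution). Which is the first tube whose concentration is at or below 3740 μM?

tube 4

Tube n has concentration 134 mM / 3ⁿ.
Need 3ⁿ ≥ 134 mM / 3740 μM = 35.8, so n ≥ 3.26.
First such tube: n = 4.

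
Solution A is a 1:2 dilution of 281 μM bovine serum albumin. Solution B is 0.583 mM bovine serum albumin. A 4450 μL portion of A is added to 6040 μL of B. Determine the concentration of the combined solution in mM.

0.395 mM

C_A = 281 μM / 2 = 140 μM.
C_B = 0.583 mM = 583 μM.
C_mix = (C_A·V_A + C_B·V_B)/(V_A + V_B) = (140×4450 + 583×6040) / 10490 = 395 μM = 0.395 mM.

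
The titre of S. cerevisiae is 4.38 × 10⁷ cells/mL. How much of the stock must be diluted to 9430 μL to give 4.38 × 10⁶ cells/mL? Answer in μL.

V₁ = C₂V₂/C₁ = 4.38 × 10⁶ × 9430 / 4.38 × 10⁷ = 943 μL.

943 μL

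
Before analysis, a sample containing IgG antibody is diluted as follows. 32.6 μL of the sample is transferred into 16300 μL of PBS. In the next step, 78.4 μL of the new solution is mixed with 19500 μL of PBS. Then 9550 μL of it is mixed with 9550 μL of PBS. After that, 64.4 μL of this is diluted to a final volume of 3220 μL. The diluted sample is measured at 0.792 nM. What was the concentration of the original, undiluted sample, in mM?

9.91 mM

Overall dilution factor = 501 × 249.7 × 2 × 50 = 1.25 × 10⁷.
Original = 0.792 nM × 1.25 × 10⁷ = 9.91 × 10⁶ nM = 9.91 mM.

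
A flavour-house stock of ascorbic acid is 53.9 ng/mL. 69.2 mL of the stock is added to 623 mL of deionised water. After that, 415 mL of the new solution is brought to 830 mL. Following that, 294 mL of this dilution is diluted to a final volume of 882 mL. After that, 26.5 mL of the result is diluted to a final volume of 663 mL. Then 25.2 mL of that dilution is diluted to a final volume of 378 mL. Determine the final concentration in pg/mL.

Overall dilution factor = 10.00 × 2 × 3 × 25.02 × 15 = 2.25 × 10⁴.
53.9 ng/mL / 2.25 × 10⁴ = 2.39 × 10⁻³ ng/mL = 2.39 pg/mL.

2.39 pg/mL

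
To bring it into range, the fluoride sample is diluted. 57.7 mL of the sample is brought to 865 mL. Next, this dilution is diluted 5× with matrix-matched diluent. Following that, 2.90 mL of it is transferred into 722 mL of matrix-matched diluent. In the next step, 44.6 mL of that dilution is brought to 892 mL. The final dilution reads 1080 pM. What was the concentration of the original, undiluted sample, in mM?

0.405 mM

Overall dilution factor = 14.99 × 5 × 250.0 × 20 = 3.75 × 10⁵.
Original = 1080 pM × 3.75 × 10⁵ = 4.05 × 10⁸ pM = 0.405 mM.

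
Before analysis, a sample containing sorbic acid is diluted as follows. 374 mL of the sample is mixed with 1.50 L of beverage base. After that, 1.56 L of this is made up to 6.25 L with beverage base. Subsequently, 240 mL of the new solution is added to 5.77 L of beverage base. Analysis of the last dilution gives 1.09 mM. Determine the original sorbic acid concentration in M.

0.548 M

Overall dilution factor = 5.011 × 4.006 × 25.04 = 503.
Original = 1.09 mM × 503 = 548 mM = 0.548 M.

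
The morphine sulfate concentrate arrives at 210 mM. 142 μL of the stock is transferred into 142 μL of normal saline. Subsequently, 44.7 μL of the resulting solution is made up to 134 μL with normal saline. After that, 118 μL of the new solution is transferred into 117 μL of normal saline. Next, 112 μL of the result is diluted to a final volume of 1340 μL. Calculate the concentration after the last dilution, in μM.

1470 μM

Overall dilution factor = 2 × 2.998 × 1.992 × 11.96 = 143.
210 mM / 143 = 1.47 mM = 1470 μM.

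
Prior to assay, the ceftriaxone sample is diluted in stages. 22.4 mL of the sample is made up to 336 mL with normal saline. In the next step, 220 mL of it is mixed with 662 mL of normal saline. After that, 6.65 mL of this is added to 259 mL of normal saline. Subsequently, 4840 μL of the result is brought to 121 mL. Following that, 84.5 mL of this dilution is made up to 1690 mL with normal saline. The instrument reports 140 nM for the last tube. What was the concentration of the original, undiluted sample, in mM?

168 mM

Overall dilution factor = 15 × 4.009 × 39.95 × 25 × 20 = 1.20 × 10⁶.
Original = 140 nM × 1.20 × 10⁶ = 1.68 × 10⁸ nM = 168 mM.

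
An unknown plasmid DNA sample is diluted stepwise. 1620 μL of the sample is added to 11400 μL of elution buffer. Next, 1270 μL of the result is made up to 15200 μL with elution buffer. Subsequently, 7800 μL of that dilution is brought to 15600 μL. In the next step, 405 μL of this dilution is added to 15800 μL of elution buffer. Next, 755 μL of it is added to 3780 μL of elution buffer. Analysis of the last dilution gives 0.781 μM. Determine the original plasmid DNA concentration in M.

Overall dilution factor = 8.037 × 11.97 × 2 × 40.01 × 6.007 = 4.62 × 10⁴.
Original = 0.781 μM × 4.62 × 10⁴ = 3.61 × 10⁴ μM = 0.0361 M.

0.0361 M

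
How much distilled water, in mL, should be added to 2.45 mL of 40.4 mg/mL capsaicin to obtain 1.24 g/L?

77.4 mL

1.24 g/L = 1.24 mg/mL.
V₂ = C₁V₁/C₂ = 40.4 × 2.45 / 1.24 = 79.8 mL.
Diluent to add = V₂ − V₁ = 79.8 − 2.45 = 77.4 mL.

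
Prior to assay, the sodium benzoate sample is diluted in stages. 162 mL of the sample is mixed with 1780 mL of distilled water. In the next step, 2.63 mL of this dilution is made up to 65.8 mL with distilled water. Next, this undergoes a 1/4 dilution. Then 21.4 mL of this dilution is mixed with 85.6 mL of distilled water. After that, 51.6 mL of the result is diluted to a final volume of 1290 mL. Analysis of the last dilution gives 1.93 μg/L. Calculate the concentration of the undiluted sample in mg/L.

289 mg/L

Overall dilution factor = 11.99 × 25.02 × 4 × 5 × 25 = 1.50 × 10⁵.
Original = 1.93 μg/L × 1.50 × 10⁵ = 2.89 × 10⁵ μg/L = 289 mg/L.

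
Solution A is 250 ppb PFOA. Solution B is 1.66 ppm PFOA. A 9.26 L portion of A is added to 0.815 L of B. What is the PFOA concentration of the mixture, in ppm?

0.364 ppm

C_B = 1.66 ppm = 1660 ppb.
C_mix = (C_A·V_A + C_B·V_B)/(V_A + V_B) = (250×9.26 + 1660×0.815) / 10.07 = 364 ppb = 0.364 ppm.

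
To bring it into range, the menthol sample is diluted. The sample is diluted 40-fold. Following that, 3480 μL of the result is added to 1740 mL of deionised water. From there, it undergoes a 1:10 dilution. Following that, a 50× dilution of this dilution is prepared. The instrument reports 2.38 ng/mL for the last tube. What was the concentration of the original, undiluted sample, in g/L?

Overall dilution factor = 40 × 501 × 10 × 50 = 1.00 × 10⁷.
Original = 2.38 ng/mL × 1.00 × 10⁷ = 2.38 × 10⁷ ng/mL = 23.8 g/L.

23.8 g/L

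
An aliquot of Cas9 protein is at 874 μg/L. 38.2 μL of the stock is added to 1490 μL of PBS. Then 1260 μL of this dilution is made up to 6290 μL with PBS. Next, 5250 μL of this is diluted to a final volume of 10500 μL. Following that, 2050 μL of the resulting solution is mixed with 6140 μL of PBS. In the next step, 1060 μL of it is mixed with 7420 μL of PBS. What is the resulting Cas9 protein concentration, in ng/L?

68.5 ng/L

Overall dilution factor = 40.01 × 4.992 × 2 × 3.995 × 8 = 1.28 × 10⁴.
874 μg/L / 1.28 × 10⁴ = 0.0685 μg/L = 68.5 ng/L.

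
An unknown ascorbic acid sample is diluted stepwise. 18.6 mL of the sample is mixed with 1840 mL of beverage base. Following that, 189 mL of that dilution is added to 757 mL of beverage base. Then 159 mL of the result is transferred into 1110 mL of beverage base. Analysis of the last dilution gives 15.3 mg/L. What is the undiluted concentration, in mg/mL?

61.1 mg/mL

Overall dilution factor = 99.92 × 5.005 × 7.981 = 3992.
Original = 15.3 mg/L × 3992 = 6.11 × 10⁴ mg/L = 61.1 mg/mL.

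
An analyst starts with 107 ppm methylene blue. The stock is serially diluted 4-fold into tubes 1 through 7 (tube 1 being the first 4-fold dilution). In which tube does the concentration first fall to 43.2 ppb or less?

Tube n has concentration 107 ppm / 4ⁿ.
Need 4ⁿ ≥ 107 ppm / 43.2 ppb = 2477, so n ≥ 5.64.
First such tube: n = 6.

tube 6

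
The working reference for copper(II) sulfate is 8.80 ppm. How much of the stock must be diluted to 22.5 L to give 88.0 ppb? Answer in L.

88.0 ppb = 0.0880 ppm.
V₁ = C₂V₂/C₁ = 0.0880 × 22.5 / 8.80 = 0.225 L.

0.225 L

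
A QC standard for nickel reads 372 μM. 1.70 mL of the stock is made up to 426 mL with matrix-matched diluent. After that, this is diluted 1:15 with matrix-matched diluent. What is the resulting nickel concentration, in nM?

Overall dilution factor = 250.6 × 15 = 3759.
372 μM / 3759 = 0.0990 μM = 99.0 nM.

99.0 nM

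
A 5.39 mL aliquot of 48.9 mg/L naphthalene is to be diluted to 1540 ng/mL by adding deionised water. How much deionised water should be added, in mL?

166 mL

1540 ng/mL = 1.54 mg/L.
V₂ = C₁V₁/C₂ = 48.9 × 5.39 / 1.54 = 171 mL.
Diluent to add = V₂ − V₁ = 171 − 5.39 = 166 mL.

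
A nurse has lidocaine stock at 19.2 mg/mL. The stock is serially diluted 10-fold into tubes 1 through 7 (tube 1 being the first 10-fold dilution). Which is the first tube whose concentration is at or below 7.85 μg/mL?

tube 4

Tube n has concentration 19.2 mg/mL / 10ⁿ.
Need 10ⁿ ≥ 19.2 mg/mL / 7.85 μg/mL = 2446, so n ≥ 3.39.
First such tube: n = 4.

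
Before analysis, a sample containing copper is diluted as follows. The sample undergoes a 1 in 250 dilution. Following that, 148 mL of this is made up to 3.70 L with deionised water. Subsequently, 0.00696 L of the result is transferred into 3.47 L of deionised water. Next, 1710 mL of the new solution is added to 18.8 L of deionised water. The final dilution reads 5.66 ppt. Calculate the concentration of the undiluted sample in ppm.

Overall dilution factor = 250 × 25 × 499.6 × 11.99 = 3.74 × 10⁷.
Original = 5.66 ppt × 3.74 × 10⁷ = 2.12 × 10⁸ ppt = 212 ppm.

212 ppm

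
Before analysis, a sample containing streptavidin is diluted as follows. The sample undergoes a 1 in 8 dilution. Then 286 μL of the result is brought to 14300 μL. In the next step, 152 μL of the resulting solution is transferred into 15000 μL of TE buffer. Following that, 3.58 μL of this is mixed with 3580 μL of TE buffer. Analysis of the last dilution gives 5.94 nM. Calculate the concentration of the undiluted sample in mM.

237 mM

Overall dilution factor = 8 × 50 × 99.68 × 1001 = 3.99 × 10⁷.
Original = 5.94 nM × 3.99 × 10⁷ = 2.37 × 10⁸ nM = 237 mM.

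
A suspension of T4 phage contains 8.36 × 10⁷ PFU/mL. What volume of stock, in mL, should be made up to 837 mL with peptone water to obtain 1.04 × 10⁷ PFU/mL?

V₁ = C₂V₂/C₁ = 1.04 × 10⁷ × 837 / 8.36 × 10⁷ = 104 mL.

104 mL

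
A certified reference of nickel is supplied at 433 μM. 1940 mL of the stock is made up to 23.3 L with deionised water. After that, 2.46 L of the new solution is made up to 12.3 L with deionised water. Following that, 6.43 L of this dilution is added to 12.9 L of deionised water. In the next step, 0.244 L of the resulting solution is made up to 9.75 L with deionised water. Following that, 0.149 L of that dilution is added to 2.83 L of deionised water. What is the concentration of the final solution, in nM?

Overall dilution factor = 12.01 × 5 × 3.006 × 39.96 × 19.99 = 1.44 × 10⁵.
433 μM / 1.44 × 10⁵ = 3.00 × 10⁻³ μM = 3.00 nM.

3.00 nM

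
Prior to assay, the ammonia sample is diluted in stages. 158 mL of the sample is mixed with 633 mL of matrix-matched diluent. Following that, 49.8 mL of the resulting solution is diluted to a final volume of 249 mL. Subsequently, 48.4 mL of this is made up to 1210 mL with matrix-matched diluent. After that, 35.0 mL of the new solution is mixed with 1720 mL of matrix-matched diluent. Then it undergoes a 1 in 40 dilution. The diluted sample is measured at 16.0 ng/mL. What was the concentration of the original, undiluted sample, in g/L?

Overall dilution factor = 5.006 × 5 × 25 × 50.14 × 40 = 1.26 × 10⁶.
Original = 16.0 ng/mL × 1.26 × 10⁶ = 2.01 × 10⁷ ng/mL = 20.1 g/L.

20.1 g/L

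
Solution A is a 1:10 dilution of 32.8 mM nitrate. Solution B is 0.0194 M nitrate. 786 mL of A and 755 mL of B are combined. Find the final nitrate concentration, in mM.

C_A = 32.8 mM / 10 = 3.28 mM.
C_B = 0.0194 M = 19.4 mM.
C_mix = (C_A·V_A + C_B·V_B)/(V_A + V_B) = (3.28×786 + 19.4×755) / 1541 = 11.2 mM.

11.2 mM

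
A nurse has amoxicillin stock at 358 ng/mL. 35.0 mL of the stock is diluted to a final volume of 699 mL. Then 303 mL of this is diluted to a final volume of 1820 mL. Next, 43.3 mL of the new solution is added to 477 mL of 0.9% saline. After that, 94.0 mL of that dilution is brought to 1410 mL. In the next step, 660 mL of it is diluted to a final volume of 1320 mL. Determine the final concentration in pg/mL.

8.28 pg/mL

Overall dilution factor = 19.97 × 6.007 × 12.02 × 15 × 2 = 4.32 × 10⁴.
358 ng/mL / 4.32 × 10⁴ = 8.28 × 10⁻³ ng/mL = 8.28 pg/mL.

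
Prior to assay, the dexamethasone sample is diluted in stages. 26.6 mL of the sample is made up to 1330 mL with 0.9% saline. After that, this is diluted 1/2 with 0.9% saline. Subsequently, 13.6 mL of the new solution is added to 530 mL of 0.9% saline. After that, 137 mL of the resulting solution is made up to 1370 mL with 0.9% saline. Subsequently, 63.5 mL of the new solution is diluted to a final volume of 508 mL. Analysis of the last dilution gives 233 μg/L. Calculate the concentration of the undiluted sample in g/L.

74.5 g/L

Overall dilution factor = 50 × 2 × 39.97 × 10 × 8 = 3.20 × 10⁵.
Original = 233 μg/L × 3.20 × 10⁵ = 7.45 × 10⁷ μg/L = 74.5 g/L.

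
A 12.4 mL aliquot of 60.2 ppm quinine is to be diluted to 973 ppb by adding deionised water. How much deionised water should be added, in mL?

973 ppb = 0.973 ppm.
V₂ = C₁V₁/C₂ = 60.2 × 12.4 / 0.973 = 767 mL.
Diluent to add = V₂ − V₁ = 767 − 12.4 = 755 mL.

755 mL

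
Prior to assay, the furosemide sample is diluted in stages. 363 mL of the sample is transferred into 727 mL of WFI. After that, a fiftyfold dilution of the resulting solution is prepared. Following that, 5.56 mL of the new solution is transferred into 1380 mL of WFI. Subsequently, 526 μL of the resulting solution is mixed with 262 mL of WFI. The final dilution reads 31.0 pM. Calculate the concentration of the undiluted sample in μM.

Overall dilution factor = 3.003 × 50 × 249.2 × 499.1 = 1.87 × 10⁷.
Original = 31.0 pM × 1.87 × 10⁷ = 5.79 × 10⁸ pM = 579 μM.

579 μM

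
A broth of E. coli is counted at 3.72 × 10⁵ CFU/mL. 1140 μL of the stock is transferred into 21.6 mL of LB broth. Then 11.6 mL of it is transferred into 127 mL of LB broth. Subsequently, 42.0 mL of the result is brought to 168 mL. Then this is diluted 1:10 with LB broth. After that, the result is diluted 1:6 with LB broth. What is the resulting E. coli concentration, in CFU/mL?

6.50 CFU/mL

Overall dilution factor = 19.95 × 11.95 × 4 × 10 × 6 = 5.72 × 10⁴.
3.72 × 10⁵ CFU/mL / 5.72 × 10⁴ = 6.50 CFU/mL.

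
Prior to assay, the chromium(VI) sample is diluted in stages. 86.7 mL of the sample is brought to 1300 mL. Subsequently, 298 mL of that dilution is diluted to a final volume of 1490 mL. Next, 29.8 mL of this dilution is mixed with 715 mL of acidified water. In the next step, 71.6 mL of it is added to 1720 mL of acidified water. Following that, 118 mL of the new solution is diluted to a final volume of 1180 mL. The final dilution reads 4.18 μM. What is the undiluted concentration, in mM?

1960 mM

Overall dilution factor = 14.99 × 5 × 24.99 × 25.02 × 10 = 4.69 × 10⁵.
Original = 4.18 μM × 4.69 × 10⁵ = 1.96 × 10⁶ μM = 1960 mM.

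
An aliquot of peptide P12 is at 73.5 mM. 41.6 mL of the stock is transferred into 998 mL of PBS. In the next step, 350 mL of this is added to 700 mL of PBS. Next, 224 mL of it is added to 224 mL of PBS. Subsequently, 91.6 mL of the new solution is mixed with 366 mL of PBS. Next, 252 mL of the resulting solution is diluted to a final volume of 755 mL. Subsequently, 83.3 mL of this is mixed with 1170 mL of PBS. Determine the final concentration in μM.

2.18 μM

Overall dilution factor = 24.99 × 3 × 2 × 4.996 × 2.996 × 15.05 = 3.38 × 10⁴.
73.5 mM / 3.38 × 10⁴ = 2.18 × 10⁻³ mM = 2.18 μM.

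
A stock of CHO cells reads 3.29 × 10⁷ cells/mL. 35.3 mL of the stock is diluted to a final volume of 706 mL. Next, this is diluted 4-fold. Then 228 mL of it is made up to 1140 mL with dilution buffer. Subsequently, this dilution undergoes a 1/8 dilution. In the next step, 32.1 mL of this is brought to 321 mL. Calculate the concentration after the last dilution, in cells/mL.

1030 cells/mL

Overall dilution factor = 20 × 4 × 5 × 8 × 10 = 3.20 × 10⁴.
3.29 × 10⁷ cells/mL / 3.20 × 10⁴ = 1030 cells/mL.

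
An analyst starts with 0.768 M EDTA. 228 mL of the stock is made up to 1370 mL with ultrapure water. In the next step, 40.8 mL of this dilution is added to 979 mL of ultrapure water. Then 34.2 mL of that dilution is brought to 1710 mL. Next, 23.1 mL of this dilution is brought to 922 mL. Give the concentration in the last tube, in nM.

2560 nM

Overall dilution factor = 6.009 × 25.00 × 50 × 39.91 = 3.00 × 10⁵.
0.768 M / 3.00 × 10⁵ = 2.56 × 10⁻⁶ M = 2560 nM.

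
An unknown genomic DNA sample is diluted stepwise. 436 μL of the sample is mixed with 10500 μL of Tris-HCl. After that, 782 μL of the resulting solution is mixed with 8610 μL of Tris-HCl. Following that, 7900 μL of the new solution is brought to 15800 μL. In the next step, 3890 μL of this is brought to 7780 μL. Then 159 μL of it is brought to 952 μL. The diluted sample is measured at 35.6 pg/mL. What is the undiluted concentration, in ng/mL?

Overall dilution factor = 25.08 × 12.01 × 2 × 2 × 5.987 = 7215.
Original = 35.6 pg/mL × 7215 = 2.57 × 10⁵ pg/mL = 257 ng/mL.

257 ng/mL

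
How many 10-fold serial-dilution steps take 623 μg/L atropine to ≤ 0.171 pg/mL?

Need 10ⁿ ≥ 3.64 × 10⁶, so n ≥ log(3.64 × 10⁶)/log(10) = 6.56.
Minimum whole steps: n = 7.

7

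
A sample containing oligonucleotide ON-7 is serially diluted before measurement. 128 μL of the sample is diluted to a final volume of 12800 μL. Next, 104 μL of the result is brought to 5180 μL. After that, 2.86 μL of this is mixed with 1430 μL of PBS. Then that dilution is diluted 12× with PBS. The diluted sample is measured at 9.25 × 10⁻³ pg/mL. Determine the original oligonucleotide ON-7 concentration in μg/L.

Overall dilution factor = 100 × 49.81 × 501 × 12 = 2.99 × 10⁷.
Original = 9.25 × 10⁻³ pg/mL × 2.99 × 10⁷ = 2.77 × 10⁵ pg/mL = 277 μg/L.

277 μg/L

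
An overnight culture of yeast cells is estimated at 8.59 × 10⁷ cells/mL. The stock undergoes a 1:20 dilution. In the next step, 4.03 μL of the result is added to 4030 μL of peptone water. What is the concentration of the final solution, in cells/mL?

4290 cells/mL

Overall dilution factor = 20 × 1001 = 2.00 × 10⁴.
8.59 × 10⁷ cells/mL / 2.00 × 10⁴ = 4290 cells/mL.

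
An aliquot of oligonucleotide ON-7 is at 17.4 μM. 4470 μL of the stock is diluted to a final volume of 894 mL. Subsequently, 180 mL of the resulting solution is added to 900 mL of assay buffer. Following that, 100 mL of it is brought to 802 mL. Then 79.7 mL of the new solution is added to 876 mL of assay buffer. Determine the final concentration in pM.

Overall dilution factor = 200 × 6 × 8.020 × 11.99 = 1.15 × 10⁵.
17.4 μM / 1.15 × 10⁵ = 1.51 × 10⁻⁴ μM = 151 pM.

151 pM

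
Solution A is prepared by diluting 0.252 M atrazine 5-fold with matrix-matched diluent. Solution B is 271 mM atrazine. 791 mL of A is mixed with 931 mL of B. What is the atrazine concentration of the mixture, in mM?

170 mM

C_A = 0.252 M / 5 = 0.0504 M.
C_B = 271 mM = 0.271 M.
C_mix = (C_A·V_A + C_B·V_B)/(V_A + V_B) = (0.0504×791 + 0.271×931) / 1722 = 0.170 M = 170 mM.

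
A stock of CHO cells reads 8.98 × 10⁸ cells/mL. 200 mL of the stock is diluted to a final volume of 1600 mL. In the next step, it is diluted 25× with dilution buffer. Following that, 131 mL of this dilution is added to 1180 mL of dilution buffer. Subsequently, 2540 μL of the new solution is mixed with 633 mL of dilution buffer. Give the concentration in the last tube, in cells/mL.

1790 cells/mL

Overall dilution factor = 8 × 25 × 10.01 × 250.2 = 5.01 × 10⁵.
8.98 × 10⁸ cells/mL / 5.01 × 10⁵ = 1790 cells/mL.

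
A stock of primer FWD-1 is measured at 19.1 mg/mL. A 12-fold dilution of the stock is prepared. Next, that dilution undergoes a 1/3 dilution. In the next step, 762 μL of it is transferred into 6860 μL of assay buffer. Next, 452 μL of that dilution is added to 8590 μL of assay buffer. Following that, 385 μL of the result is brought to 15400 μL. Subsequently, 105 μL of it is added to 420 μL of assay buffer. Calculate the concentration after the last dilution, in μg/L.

Overall dilution factor = 12 × 3 × 10.00 × 20.00 × 40 × 5 = 1.44 × 10⁶.
19.1 mg/mL / 1.44 × 10⁶ = 1.33 × 10⁻⁵ mg/mL = 13.3 μg/L.

13.3 μg/L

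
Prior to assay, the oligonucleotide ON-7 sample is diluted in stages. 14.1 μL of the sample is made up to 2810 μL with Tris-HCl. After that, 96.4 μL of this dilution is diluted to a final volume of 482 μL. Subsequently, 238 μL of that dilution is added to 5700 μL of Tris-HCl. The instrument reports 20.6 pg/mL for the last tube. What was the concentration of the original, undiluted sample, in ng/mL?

Overall dilution factor = 199.3 × 5 × 24.95 = 2.49 × 10⁴.
Original = 20.6 pg/mL × 2.49 × 10⁴ = 5.12 × 10⁵ pg/mL = 512 ng/mL.

512 ng/mL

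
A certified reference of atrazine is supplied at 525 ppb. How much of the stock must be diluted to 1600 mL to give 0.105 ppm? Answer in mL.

320 mL

0.105 ppm = 105 ppb.
V₁ = C₂V₂/C₁ = 105 × 1600 / 525 = 320 mL.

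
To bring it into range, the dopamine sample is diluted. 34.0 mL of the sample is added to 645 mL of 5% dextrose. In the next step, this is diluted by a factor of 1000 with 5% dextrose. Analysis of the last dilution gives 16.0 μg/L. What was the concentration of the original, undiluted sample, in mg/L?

Overall dilution factor = 19.97 × 1000 = 2.00 × 10⁴.
Original = 16.0 μg/L × 2.00 × 10⁴ = 3.20 × 10⁵ μg/L = 320 mg/L.

320 mg/L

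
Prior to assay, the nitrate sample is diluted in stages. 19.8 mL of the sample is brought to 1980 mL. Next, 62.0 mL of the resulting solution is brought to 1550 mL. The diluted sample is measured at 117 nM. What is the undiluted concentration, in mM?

0.292 mM

Overall dilution factor = 100 × 25 = 2500.
Original = 117 nM × 2500 = 2.92 × 10⁵ nM = 0.292 mM.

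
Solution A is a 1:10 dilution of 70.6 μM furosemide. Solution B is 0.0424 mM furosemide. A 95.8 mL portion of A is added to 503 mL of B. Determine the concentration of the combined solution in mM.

0.0367 mM

C_A = 70.6 μM / 10 = 7.06 μM.
C_B = 0.0424 mM = 42.4 μM.
C_mix = (C_A·V_A + C_B·V_B)/(V_A + V_B) = (7.06×95.8 + 42.4×503) / 598.8 = 36.7 μM = 0.0367 mM.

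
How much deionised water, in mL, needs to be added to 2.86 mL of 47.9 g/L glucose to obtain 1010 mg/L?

1010 mg/L = 1.01 g/L.
V₂ = C₁V₁/C₂ = 47.9 × 2.86 / 1.01 = 136 mL.
Diluent to add = V₂ − V₁ = 136 − 2.86 = 133 mL.

133 mL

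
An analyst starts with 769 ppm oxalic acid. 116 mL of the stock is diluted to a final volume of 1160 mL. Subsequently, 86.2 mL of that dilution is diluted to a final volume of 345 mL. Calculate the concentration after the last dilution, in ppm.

Overall dilution factor = 10 × 4.002 = 40.0.
769 ppm / 40.0 = 19.2 ppm.

19.2 ppm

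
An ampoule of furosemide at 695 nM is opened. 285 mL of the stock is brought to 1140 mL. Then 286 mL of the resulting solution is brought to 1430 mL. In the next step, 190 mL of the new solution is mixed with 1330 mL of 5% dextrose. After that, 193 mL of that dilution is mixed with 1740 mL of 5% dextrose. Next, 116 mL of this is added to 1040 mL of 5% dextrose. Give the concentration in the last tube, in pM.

43.5 pM

Overall dilution factor = 4 × 5 × 8 × 10.02 × 9.966 = 1.60 × 10⁴.
695 nM / 1.60 × 10⁴ = 0.0435 nM = 43.5 pM.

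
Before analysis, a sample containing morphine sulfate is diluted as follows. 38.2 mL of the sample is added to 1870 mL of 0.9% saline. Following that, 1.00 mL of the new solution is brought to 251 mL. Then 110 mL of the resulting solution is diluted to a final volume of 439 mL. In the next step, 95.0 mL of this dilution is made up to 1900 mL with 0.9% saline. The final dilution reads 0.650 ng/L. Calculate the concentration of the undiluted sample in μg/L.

651 μg/L

Overall dilution factor = 49.95 × 251 × 3.991 × 20 = 1.00 × 10⁶.
Original = 0.650 ng/L × 1.00 × 10⁶ = 6.51 × 10⁵ ng/L = 651 μg/L.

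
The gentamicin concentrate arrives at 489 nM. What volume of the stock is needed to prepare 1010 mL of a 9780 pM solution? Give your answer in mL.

9780 pM = 9.78 nM.
V₁ = C₂V₂/C₁ = 9.78 × 1010 / 489 = 20.2 mL.

20.2 mL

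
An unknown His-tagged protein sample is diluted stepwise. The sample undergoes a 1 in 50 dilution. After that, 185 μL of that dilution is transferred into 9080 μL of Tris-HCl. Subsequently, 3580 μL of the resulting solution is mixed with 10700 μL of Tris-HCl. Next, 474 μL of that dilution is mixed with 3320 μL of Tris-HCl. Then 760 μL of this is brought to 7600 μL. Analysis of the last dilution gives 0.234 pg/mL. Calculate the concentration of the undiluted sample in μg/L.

187 μg/L

Overall dilution factor = 50 × 50.08 × 3.989 × 8.004 × 10 = 7.99 × 10⁵.
Original = 0.234 pg/mL × 7.99 × 10⁵ = 1.87 × 10⁵ pg/mL = 187 μg/L.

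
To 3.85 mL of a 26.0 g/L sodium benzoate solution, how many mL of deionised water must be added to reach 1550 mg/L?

60.7 mL

1550 mg/L = 1.55 g/L.
V₂ = C₁V₁/C₂ = 26.0 × 3.85 / 1.55 = 64.6 mL.
Diluent to add = V₂ − V₁ = 64.6 − 3.85 = 60.7 mL.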